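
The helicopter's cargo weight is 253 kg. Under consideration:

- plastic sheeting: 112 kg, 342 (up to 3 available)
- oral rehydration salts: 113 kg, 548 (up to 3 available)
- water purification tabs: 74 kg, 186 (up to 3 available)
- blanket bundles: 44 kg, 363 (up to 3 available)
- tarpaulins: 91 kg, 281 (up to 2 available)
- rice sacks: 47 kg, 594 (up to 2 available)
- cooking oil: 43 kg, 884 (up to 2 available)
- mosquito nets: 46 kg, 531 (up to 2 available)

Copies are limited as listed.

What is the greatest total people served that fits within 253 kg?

By people served per kg: cooking oil 20.56, rice sacks 12.64, mosquito nets 11.54, blanket bundles 8.25 lead.
2×rice sacks + 2×cooking oil + mosquito nets uses 226 of the 253 kg and totals 3487.
No other feasible combination exceeds 3487.

3487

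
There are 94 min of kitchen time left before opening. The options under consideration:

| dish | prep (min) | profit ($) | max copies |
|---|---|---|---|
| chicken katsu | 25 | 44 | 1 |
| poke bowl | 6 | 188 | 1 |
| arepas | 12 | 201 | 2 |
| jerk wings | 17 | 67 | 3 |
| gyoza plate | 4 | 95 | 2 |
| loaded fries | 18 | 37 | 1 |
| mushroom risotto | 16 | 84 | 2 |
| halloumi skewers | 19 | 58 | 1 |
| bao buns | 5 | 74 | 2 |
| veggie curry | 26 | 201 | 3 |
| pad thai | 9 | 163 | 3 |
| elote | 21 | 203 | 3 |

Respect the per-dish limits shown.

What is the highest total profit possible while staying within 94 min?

Ranking by ratio (profit/min): poke bowl 31.33, gyoza plate 23.75, pad thai 18.11.
Filling by ratio: poke bowl + 2×arepas + 2×gyoza plate + mushroom risotto + 2×bao buns + 3×pad thai for 1501, with 3 min left unused.
The 21 min tied up in mushroom risotto and bao buns is better spent on elote — total rises to 1546 (91 min).
The spare 3 min is too small for any remaining dish, and no exchange beats 1546.

1546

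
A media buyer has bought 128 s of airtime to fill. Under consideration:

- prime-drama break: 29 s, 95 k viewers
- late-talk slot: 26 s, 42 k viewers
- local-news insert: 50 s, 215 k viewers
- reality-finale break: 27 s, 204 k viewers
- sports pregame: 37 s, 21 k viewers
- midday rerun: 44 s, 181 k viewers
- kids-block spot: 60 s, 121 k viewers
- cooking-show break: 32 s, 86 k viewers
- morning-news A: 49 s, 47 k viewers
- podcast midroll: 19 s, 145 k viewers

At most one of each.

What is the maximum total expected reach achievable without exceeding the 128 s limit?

659

The ratio ordering already packs tightly: prime-drama break + local-news insert + reality-finale break + podcast midroll, 125 s, 659.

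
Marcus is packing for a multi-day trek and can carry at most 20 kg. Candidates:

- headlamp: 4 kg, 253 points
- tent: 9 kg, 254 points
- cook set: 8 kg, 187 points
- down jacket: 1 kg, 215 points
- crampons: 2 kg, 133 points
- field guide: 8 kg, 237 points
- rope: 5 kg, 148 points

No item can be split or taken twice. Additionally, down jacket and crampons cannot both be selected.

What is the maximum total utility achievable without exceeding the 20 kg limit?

Density check — down jacket 215.00, crampons 66.50, headlamp 63.25 are the best per kg.
Taking headlamp + tent + down jacket + rope: 19 kg used, 870 in utility.
Runner-up headlamp + down jacket + field guide + rope tops out at 853.

870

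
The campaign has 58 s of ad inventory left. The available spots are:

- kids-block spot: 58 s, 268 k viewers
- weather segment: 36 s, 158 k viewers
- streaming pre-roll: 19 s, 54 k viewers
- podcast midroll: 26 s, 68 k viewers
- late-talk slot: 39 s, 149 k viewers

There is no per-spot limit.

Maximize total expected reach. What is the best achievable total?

By expected reach per s: kids-block spot 4.62, weather segment 4.39, late-talk slot 3.82 lead.
Kids-block spot uses 58 of the 58 s and totals 268.
That's the maximum — no swap from here does better than 268.

268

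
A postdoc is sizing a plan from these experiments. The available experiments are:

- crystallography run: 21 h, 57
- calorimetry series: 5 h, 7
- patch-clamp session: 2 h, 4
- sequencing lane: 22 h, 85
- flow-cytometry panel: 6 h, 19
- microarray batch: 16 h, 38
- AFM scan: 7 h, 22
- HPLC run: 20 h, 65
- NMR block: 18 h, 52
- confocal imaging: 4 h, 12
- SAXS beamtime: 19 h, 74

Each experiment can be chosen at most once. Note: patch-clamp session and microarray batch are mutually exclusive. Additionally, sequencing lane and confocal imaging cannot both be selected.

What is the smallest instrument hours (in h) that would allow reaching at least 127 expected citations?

Look for the lowest-instrument combination reaching 127.
flow-cytometry panel + AFM scan + confocal imaging + SAXS beamtime reaches 127 using 36 h.
No combination under 36 h hits 127.

36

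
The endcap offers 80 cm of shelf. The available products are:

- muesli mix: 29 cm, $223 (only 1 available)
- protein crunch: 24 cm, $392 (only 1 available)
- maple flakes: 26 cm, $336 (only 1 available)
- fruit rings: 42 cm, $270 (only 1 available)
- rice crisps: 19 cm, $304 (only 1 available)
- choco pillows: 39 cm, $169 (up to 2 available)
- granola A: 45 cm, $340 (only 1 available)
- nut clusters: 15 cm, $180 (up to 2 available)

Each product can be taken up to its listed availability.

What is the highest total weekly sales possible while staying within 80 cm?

1088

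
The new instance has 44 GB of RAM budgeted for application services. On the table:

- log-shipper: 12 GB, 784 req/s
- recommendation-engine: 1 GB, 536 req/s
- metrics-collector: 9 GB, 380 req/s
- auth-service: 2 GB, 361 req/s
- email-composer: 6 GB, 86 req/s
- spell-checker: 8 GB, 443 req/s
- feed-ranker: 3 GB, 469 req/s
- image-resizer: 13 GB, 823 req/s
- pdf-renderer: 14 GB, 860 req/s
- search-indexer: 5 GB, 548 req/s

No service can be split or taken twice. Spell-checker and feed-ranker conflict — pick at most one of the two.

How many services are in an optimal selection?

Best achievable throughput is 3683.
For example recommendation-engine + auth-service + email-composer + feed-ranker + image-resizer + pdf-renderer + search-indexer achieves it, using 44 GB.
Every optimal selection uses 7 services.

7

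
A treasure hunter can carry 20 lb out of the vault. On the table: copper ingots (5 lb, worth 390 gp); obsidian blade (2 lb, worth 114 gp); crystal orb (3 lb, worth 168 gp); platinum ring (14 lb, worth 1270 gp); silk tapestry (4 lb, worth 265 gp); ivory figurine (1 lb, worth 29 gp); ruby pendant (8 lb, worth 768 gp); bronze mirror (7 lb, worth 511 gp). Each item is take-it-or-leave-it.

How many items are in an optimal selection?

Best achievable value is 1689.
For example copper ingots + platinum ring + ivory figurine achieves it, using 20 lb.
All optima have 3 items.

3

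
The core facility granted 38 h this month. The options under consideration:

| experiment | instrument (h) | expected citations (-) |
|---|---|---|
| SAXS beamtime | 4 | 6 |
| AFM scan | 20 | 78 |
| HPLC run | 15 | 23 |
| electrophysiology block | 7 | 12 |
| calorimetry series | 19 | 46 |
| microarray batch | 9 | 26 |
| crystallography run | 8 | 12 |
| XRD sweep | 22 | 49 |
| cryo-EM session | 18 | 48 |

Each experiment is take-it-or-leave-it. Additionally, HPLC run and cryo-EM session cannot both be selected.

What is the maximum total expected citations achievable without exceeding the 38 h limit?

By expected citations per h: AFM scan 3.90, microarray batch 2.89, cryo-EM session 2.67, calorimetry series 2.42 lead.
A density-first pass picks AFM scan + electrophysiology block + microarray batch — 116 at 36 h.
Replace electrophysiology block and microarray batch with cryo-EM session: the trade gains 10 net, giving 126 at 38 h.

126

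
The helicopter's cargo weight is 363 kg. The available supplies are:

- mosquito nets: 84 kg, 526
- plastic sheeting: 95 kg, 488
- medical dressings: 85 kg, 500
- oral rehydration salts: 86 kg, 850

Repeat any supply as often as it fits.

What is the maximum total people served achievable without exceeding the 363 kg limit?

3400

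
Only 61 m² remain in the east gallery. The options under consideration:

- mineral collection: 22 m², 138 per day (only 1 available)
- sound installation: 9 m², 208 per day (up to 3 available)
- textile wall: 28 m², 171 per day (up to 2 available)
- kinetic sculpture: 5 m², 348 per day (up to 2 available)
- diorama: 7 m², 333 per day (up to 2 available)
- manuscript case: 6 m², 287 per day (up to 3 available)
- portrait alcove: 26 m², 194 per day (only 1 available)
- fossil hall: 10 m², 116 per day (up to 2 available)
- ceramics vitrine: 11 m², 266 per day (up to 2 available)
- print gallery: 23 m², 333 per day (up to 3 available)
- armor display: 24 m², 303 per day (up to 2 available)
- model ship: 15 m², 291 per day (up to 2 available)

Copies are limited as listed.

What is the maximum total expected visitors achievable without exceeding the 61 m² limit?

A density-first pass picks 2×kinetic sculpture + 2×diorama + 3×manuscript case + ceramics vitrine — 2489 at 53 m².
Replace ceramics vitrine with 2×sound installation: the trade gains 150 net, giving 2639 at 60 m².

2639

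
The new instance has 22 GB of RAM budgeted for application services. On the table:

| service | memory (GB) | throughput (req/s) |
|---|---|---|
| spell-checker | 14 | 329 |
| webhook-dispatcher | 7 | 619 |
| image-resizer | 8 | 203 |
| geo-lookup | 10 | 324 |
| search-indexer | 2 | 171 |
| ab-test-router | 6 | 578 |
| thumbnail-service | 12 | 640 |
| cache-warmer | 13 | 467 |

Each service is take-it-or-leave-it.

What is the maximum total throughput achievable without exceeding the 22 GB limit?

1430

Density check — ab-test-router 96.33, webhook-dispatcher 88.43, search-indexer 85.50 are the best per GB.
A density-first pass picks webhook-dispatcher + search-indexer + ab-test-router — 1368 at 15 GB.
Dropping ab-test-router frees 6 GB; slotting in thumbnail-service (12 GB) lifts the total to 1430 at 21 GB.
The spare 1 GB is too small for any remaining service, and no exchange beats 1430.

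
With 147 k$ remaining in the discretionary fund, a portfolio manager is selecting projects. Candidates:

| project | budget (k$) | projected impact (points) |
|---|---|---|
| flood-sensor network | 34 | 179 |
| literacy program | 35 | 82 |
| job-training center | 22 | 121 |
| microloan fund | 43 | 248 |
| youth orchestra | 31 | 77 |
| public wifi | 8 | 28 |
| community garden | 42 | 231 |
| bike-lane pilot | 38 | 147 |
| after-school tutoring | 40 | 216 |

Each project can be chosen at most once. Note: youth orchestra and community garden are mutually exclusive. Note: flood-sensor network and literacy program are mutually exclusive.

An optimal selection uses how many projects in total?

4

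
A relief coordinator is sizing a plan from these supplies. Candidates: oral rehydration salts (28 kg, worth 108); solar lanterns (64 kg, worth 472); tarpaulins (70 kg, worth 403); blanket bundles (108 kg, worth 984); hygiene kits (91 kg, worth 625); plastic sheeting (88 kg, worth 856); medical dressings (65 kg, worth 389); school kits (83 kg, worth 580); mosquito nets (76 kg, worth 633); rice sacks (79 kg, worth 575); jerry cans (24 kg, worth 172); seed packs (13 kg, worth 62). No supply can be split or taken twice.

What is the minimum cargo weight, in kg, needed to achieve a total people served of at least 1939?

Need the lightest bundle worth ≥ 1939.
blanket bundles + plastic sheeting + jerry cans: 2012 people served at 220 kg.
Any bundle with less than 220 kg falls short of 1939.

220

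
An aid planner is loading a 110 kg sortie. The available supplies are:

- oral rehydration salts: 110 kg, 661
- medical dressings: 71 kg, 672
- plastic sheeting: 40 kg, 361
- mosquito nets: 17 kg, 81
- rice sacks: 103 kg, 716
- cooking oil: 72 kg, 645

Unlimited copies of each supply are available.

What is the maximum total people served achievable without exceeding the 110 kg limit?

Best packing: medical dressings + 2×mosquito nets — 105 kg, 834 total.
Nothing else within 110 kg beats 834.

834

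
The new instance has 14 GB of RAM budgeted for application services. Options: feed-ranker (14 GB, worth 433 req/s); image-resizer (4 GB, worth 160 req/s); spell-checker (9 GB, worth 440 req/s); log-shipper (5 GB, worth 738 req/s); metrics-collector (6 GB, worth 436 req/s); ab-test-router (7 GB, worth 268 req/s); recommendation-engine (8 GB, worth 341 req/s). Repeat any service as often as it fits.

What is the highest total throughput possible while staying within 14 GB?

Ranking by ratio (throughput/GB): log-shipper 147.60, metrics-collector 72.67, spell-checker 48.89, recommendation-engine 42.62.
Best packing: image-resizer + 2×log-shipper — 14 GB, 1636 total.
That's the maximum — no swap from here does better than 1636.

1636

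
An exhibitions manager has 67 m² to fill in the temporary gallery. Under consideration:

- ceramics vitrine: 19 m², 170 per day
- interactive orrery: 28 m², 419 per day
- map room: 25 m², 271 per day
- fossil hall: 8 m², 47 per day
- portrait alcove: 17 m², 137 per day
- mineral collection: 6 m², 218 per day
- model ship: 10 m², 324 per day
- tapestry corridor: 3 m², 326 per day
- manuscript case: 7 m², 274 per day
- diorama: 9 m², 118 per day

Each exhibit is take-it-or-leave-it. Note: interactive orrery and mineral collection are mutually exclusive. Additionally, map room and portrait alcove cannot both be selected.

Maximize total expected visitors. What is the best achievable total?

1531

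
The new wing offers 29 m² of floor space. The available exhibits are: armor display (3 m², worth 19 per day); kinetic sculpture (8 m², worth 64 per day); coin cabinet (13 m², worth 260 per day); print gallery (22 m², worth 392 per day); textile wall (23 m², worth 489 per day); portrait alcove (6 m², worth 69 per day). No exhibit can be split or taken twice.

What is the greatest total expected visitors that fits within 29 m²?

Textile wall + portrait alcove uses 29 of the 29 m² and totals 558.
No other feasible combination exceeds 558.

558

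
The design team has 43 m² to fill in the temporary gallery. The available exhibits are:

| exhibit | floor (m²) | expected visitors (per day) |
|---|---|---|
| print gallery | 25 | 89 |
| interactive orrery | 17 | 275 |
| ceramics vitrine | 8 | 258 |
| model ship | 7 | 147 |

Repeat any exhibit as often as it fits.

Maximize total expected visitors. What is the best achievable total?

5×ceramics vitrine uses 40 of the 43 m² and totals 1290.
Every other selection either busts 43 m² or fails to beat 1290.

1290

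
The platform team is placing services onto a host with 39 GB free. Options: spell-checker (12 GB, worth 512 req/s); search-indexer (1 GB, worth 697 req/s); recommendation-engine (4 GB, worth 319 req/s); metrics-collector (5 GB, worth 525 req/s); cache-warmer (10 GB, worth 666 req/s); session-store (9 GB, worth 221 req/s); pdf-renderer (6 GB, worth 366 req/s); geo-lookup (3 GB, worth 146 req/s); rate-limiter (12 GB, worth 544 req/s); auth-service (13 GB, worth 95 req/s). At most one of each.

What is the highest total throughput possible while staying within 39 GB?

Greedy by ratio would take search-indexer + recommendation-engine + metrics-collector + cache-warmer + session-store + pdf-renderer + geo-lookup: 38 GB used, total 2940.
Dropping session-store and geo-lookup frees 12 GB; slotting in rate-limiter (12 GB) lifts the total to 3117 at 38 GB.
An exhaustive check of the 1024 subsets confirms 3117.

3117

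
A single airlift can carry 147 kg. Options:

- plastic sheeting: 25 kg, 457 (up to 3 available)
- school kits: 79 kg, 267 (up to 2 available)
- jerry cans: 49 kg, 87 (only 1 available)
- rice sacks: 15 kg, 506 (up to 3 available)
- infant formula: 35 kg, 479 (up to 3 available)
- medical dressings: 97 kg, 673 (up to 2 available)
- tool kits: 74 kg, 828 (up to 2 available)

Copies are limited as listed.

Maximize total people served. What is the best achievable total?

2933

Greedy by ratio would take 3×plastic sheeting + 3×rice sacks: 120 kg used, total 2889.
Dropping 2×plastic sheeting frees 50 kg; slotting in 2×infant formula (70 kg) lifts the total to 2933 at 140 kg.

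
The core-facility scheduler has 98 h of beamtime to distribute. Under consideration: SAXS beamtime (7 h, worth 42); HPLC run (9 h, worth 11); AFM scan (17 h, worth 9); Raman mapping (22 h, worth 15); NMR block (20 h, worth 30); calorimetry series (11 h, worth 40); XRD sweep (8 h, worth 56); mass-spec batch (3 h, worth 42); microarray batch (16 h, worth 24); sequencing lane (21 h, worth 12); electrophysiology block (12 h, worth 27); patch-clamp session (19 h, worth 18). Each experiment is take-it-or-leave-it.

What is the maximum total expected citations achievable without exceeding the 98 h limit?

279

By expected citations per h: mass-spec batch 14.00, XRD sweep 7.00, SAXS beamtime 6.00, calorimetry series 3.64 lead.
Taking the top-ratio experiments first gives SAXS beamtime + HPLC run + NMR block + calorimetry series + XRD sweep + mass-spec batch + microarray batch + electrophysiology block for 272 (86 h).
The 9 h tied up in HPLC run is better spent on patch-clamp session — total rises to 279 (96 h).
The closest alternative, SAXS beamtime + NMR block + calorimetry series + XRD sweep + mass-spec batch + microarray batch + sequencing lane + electrophysiology block, reaches only 273.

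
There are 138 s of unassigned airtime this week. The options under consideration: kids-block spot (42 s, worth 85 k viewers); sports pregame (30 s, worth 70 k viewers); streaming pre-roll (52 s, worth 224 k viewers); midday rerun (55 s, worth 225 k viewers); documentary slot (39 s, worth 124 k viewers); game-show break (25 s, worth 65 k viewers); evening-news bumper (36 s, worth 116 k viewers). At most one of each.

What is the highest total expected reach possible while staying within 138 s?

519

Density check — streaming pre-roll 4.31, midday rerun 4.09, evening-news bumper 3.22 are the best per s.
The ratio heuristic lands on streaming pre-roll + midday rerun + game-show break (514) but leaves 6 s idle.
Replace game-show break with sports pregame: the trade gains 5 net, giving 519 at 137 s.
The closest alternative, streaming pre-roll + midday rerun + game-show break, reaches only 514.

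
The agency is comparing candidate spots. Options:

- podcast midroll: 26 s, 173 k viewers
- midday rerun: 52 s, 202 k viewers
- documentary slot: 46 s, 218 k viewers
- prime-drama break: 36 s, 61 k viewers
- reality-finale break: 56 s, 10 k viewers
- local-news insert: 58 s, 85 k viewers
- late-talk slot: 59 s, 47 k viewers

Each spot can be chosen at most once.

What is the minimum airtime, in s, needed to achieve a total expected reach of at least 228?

62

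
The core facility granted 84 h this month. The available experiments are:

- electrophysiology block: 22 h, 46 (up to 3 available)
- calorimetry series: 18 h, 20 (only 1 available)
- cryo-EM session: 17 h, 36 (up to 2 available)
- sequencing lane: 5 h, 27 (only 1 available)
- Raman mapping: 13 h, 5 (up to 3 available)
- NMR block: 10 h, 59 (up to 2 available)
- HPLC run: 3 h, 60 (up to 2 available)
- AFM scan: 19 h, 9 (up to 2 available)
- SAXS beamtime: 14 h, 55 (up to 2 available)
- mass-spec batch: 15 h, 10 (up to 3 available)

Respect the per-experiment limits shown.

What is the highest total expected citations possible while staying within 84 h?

Filling by ratio: cryo-EM session + sequencing lane + 2×NMR block + 2×HPLC run + 2×SAXS beamtime for 411, with 8 h left unused.
The 17 h tied up in cryo-EM session is better spent on electrophysiology block — total rises to 421 (81 h).
The spare 3 h is too small for any remaining experiment, and no exchange beats 421.

421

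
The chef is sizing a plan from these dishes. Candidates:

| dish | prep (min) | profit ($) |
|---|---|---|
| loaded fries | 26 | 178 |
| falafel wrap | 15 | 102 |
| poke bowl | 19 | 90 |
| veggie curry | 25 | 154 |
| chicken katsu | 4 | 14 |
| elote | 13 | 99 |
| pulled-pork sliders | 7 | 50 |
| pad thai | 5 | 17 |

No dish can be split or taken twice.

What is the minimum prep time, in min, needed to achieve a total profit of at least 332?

50

Minimise min subject to total profit ≥ 332.
Taking loaded fries + chicken katsu + elote + pulled-pork sliders gives 341 (≥ 332) for 50 min.
No combination under 50 min hits 332.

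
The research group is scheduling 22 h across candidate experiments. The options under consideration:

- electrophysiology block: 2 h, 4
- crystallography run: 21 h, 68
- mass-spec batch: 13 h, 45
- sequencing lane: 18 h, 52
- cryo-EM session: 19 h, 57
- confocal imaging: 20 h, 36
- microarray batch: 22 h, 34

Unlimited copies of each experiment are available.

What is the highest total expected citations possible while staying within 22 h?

Ranking by ratio (expected citations/h): mass-spec batch 3.46, crystallography run 3.24, cryo-EM session 3.00, sequencing lane 2.89.
A density-first pass picks 4×electrophysiology block + mass-spec batch — 61 at 21 h.
Replace 4×electrophysiology block and mass-spec batch with crystallography run: the trade gains 7 net, giving 68 at 21 h.

68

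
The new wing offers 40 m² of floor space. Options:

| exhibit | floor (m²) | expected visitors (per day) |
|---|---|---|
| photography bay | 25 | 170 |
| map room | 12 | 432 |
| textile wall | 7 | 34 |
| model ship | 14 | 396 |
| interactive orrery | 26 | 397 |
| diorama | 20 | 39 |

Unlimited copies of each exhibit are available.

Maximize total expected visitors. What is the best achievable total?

The ratio ordering already packs tightly: 3×map room, 36 m², 1296.
Every other selection either busts 40 m² or fails to beat 1296.

1296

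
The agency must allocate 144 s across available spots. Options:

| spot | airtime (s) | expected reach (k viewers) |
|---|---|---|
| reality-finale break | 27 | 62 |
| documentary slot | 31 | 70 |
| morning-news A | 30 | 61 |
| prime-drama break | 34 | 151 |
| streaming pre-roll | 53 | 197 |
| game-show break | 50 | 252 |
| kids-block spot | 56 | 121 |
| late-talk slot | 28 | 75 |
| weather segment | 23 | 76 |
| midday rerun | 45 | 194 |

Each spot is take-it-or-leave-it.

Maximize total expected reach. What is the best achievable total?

Density check — game-show break 5.04, prime-drama break 4.44, midday rerun 4.31, streaming pre-roll 3.72 are the best per s.
Greedy by ratio would take prime-drama break + game-show break + midday rerun: 129 s used, total 597.
Dropping midday rerun frees 45 s; slotting in streaming pre-roll (53 s) lifts the total to 600 at 137 s.
The closest alternative, prime-drama break + game-show break + midday rerun, reaches only 597.

600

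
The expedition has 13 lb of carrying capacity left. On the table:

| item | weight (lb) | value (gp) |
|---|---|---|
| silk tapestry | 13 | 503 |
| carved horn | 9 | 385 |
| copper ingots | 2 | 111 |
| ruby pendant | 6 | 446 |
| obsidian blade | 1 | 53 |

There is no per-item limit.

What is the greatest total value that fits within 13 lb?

The ratio ordering already packs tightly: 2×ruby pendant + obsidian blade, 13 lb, 945.
That's the maximum — no swap from here does better than 945.

945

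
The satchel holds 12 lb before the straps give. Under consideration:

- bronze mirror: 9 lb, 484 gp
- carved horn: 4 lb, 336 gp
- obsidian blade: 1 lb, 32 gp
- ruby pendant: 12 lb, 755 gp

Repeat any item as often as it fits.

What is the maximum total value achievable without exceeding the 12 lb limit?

1008

The ratio ordering already packs tightly: 3×carved horn, 12 lb, 1008.
Every other selection either busts 12 lb or fails to beat 1008.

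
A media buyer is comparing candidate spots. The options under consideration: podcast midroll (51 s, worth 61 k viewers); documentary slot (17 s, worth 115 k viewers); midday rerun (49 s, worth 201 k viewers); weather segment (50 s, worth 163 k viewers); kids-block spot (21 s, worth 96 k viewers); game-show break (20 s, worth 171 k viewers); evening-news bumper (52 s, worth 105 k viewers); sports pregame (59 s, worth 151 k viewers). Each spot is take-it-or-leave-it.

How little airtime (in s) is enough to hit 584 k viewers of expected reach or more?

Minimise s subject to total expected reach ≥ 584.
Taking documentary slot + midday rerun + weather segment + game-show break gives 650 (≥ 584) for 136 s.
No combination under 136 s hits 584.

136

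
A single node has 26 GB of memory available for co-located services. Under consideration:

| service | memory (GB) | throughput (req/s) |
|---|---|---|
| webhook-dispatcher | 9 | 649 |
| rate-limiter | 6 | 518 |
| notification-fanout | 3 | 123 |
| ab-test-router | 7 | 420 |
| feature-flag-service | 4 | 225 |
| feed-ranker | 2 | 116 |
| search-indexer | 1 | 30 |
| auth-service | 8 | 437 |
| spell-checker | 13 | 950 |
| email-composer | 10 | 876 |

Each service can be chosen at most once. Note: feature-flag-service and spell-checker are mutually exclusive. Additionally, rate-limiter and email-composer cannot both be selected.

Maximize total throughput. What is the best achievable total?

Ranking by ratio (throughput/GB): email-composer 87.60, rate-limiter 86.33, spell-checker 73.08.
Best packing: feed-ranker + search-indexer + spell-checker + email-composer — 26 GB, 1972 total.

1972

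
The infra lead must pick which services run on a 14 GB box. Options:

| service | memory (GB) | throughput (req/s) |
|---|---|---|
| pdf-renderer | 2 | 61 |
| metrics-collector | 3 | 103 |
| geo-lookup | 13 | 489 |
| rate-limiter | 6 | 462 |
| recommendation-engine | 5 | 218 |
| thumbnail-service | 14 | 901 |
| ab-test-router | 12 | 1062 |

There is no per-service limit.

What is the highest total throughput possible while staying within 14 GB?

1123

The ratio ordering already packs tightly: pdf-renderer + ab-test-router, 14 GB, 1123.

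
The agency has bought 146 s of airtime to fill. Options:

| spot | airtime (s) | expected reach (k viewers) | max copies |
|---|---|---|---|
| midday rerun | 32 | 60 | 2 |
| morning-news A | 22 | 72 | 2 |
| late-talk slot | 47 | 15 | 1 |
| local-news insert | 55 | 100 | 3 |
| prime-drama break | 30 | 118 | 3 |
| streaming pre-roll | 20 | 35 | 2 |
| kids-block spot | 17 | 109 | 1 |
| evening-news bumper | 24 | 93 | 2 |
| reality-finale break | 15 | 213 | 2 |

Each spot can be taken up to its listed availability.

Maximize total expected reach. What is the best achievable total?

890

Ranking by ratio (expected reach/s): reality-finale break 14.20, kids-block spot 6.41, prime-drama break 3.93, evening-news bumper 3.88.
Greedy by ratio would take 3×prime-drama break + kids-block spot + 2×reality-finale break: 137 s used, total 889.
Dropping 2×prime-drama break frees 60 s; slotting in 2×morning-news A + evening-news bumper (68 s) lifts the total to 890 at 145 s.
Every other selection either busts 146 s or exceeds an availability limit or fails to beat 890.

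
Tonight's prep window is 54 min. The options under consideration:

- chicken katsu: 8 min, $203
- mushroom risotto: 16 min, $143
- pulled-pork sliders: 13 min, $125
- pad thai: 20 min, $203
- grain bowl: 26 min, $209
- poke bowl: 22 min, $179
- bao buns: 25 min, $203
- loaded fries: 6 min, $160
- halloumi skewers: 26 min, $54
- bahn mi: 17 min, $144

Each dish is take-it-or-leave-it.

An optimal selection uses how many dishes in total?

The maximum profit within 54 min is 710.
For example chicken katsu + pad thai + loaded fries + bahn mi achieves it, using 51 min.
Every optimal selection uses 4 dishes.

4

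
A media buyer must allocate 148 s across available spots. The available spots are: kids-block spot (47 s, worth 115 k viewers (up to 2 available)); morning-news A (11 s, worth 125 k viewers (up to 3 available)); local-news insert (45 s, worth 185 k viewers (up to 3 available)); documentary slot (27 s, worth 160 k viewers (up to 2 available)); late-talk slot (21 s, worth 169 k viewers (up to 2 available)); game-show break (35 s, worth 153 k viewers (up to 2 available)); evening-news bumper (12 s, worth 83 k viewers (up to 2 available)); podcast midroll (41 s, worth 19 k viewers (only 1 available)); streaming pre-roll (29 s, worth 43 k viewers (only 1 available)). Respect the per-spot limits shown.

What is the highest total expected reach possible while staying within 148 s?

1116

Ranking by ratio (expected reach/s): morning-news A 11.36, late-talk slot 8.05, evening-news bumper 6.92, documentary slot 5.93.
Filling by ratio: 3×morning-news A + documentary slot + 2×late-talk slot + 2×evening-news bumper for 1039, with 22 s left unused.
The 12 s tied up in evening-news bumper is better spent on documentary slot — total rises to 1116 (141 s).
Nothing else within 148 s beats 1116.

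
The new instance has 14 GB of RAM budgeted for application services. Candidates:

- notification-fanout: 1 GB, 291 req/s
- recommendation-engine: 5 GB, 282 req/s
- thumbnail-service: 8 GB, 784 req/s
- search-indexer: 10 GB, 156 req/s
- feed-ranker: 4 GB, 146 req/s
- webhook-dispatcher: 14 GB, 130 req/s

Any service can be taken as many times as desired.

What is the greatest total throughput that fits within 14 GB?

By throughput per GB: notification-fanout 291.00, thumbnail-service 98.00, recommendation-engine 56.40 lead.
Best packing: 14×notification-fanout — 14 GB, 4074 total.

4074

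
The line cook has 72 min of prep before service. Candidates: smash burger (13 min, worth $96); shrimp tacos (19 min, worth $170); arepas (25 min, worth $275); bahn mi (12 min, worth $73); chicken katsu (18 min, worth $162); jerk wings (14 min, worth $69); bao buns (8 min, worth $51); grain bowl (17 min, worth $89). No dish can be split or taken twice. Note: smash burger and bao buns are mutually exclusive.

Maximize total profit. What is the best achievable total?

658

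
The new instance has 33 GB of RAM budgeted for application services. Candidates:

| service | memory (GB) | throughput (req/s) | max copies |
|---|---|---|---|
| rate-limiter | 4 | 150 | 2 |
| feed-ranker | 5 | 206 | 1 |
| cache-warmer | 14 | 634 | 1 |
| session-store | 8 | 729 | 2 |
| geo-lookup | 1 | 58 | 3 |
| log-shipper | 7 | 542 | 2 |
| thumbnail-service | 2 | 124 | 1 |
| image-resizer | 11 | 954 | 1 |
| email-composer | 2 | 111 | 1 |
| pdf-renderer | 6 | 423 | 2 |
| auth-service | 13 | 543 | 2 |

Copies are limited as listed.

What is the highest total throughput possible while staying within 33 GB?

2835

The ratio ordering already packs tightly: 2×session-store + image-resizer + pdf-renderer, 33 GB, 2835.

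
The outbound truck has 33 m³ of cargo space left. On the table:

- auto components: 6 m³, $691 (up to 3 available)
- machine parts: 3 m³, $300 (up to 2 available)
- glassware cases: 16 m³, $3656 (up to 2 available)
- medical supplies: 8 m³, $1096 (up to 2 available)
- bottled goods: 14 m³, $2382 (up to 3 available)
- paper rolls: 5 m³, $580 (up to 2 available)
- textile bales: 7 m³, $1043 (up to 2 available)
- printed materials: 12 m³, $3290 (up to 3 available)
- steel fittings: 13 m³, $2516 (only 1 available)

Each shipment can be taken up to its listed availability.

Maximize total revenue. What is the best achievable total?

Filling by ratio: textile bales + 2×printed materials for 7623, with 2 m³ left unused.
Replace textile bales with medical supplies: the trade gains 53 net, giving 7676 at 32 m³.
That's the maximum — no swap from here does better than 7676.

7676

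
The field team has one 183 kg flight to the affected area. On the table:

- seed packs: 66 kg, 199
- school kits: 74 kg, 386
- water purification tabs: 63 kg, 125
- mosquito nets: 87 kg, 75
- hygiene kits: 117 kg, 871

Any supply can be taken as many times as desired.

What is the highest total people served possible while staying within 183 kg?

1070

The ratio ordering already packs tightly: seed packs + hygiene kits, 183 kg, 1070.
Nothing else within 183 kg beats 1070.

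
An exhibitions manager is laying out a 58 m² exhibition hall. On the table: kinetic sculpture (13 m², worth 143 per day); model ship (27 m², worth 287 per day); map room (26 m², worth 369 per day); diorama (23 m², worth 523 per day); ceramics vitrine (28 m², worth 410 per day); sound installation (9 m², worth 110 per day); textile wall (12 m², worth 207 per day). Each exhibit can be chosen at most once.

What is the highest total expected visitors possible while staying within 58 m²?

Filling by ratio: kinetic sculpture + diorama + sound installation + textile wall for 983, with 1 m² left unused.
Replace kinetic sculpture and textile wall with map room: the trade gains 19 net, giving 1002 at 58 m².

1002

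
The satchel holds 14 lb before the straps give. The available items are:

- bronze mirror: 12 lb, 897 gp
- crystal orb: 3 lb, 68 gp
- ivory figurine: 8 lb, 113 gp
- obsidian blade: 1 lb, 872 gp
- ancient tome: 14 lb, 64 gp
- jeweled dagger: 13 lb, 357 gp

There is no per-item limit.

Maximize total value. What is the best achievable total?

12208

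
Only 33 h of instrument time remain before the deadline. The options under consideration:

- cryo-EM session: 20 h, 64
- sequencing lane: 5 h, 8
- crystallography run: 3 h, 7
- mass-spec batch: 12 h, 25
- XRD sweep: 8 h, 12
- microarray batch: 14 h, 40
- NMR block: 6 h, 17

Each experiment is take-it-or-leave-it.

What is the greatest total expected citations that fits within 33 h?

89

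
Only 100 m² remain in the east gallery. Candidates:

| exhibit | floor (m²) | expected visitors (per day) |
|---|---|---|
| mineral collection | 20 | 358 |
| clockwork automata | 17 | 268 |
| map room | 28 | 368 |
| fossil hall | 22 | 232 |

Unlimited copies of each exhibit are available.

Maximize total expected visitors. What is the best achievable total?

1790

The ratio ordering already packs tightly: 5×mineral collection, 100 m², 1790.
Nothing else within 100 m² beats 1790.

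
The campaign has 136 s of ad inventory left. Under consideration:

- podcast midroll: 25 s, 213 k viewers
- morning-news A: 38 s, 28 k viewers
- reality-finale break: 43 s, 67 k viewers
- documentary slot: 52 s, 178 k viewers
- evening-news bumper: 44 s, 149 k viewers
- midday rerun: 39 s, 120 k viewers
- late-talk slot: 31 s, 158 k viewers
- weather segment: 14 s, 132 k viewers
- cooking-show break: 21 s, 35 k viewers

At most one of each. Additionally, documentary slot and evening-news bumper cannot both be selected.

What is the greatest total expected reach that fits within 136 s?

687

A density-first pass picks podcast midroll + documentary slot + late-talk slot + weather segment — 681 at 122 s.
Replace documentary slot with evening-news bumper + cooking-show break: the trade gains 6 net, giving 687 at 135 s.
Next best is podcast midroll + documentary slot + late-talk slot + weather segment at 681 (122 s) — short by 6.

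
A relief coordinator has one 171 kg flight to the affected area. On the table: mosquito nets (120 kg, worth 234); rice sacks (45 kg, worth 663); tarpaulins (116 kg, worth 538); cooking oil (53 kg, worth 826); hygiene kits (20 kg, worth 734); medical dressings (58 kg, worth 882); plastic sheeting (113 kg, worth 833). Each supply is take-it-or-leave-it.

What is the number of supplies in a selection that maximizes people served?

Best achievable people served is 2442.
cooking oil + hygiene kits + medical dressings hits 2442 at 131 kg.
All optima have 3 supplies.

3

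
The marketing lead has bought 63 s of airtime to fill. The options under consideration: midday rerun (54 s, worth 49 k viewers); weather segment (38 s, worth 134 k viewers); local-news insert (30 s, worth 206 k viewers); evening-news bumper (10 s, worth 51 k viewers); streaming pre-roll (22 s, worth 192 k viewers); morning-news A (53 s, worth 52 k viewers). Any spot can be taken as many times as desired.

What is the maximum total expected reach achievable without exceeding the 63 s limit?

A density-first pass picks evening-news bumper + 2×streaming pre-roll — 435 at 54 s.
Dropping streaming pre-roll frees 22 s; slotting in local-news insert (30 s) lifts the total to 449 at 62 s.
Every other selection either busts 63 s or fails to beat 449.

449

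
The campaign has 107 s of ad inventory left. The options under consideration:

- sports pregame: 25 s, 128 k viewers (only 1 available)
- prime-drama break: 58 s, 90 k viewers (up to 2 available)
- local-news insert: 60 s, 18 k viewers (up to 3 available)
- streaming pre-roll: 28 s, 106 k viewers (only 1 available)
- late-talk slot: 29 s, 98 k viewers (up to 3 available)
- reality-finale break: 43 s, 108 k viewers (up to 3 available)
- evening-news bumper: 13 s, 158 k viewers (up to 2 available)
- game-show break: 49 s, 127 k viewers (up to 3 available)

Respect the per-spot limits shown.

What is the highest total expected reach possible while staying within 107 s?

571

A density-first pass picks sports pregame + streaming pre-roll + 2×evening-news bumper — 550 at 79 s.
Replace streaming pre-roll with game-show break: the trade gains 21 net, giving 571 at 100 s.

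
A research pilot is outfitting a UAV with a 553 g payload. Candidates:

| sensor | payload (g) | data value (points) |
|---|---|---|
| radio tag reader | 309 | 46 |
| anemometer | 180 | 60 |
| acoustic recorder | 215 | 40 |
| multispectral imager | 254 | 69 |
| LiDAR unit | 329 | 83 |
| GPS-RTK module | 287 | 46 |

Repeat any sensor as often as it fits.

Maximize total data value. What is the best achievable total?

180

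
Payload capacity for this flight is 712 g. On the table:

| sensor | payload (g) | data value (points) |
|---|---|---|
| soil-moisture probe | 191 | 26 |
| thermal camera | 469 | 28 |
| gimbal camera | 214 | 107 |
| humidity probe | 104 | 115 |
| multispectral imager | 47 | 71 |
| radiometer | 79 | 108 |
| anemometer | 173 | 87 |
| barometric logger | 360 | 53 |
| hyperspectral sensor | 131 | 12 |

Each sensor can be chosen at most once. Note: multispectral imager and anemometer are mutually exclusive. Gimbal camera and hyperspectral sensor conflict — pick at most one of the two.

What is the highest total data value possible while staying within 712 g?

427

Best packing: soil-moisture probe + gimbal camera + humidity probe + multispectral imager + radiometer — 635 g, 427 total.
Next best is gimbal camera + humidity probe + radiometer + anemometer at 417 (570 g) — short by 10.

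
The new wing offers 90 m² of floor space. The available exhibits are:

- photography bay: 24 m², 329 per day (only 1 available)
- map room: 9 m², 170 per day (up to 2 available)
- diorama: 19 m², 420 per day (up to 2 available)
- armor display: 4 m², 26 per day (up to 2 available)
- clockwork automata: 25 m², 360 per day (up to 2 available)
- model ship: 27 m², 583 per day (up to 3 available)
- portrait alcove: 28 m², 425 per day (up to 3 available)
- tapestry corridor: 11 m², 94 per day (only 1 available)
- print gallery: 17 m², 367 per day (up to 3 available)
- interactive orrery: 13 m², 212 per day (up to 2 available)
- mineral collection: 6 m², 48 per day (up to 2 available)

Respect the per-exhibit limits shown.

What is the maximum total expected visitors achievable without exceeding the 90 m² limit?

1953

Density check — diorama 22.11, model ship 21.59, print gallery 21.59, map room 18.89 are the best per m².
A density-first pass picks 2×diorama + model ship + print gallery + mineral collection — 1838 at 88 m².
Replace diorama and mineral collection with model ship: the trade gains 115 net, giving 1953 at 90 m².
That's the maximum — no swap from here does better than 1953.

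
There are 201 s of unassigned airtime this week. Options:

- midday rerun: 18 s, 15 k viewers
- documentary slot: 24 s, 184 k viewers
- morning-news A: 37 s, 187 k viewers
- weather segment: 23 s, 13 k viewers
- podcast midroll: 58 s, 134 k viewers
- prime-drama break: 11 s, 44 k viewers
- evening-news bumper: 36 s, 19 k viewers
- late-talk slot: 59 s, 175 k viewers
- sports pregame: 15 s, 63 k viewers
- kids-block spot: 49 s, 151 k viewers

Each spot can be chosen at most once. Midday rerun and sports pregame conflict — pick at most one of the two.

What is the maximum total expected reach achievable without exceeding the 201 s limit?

804

The ratio ordering already packs tightly: documentary slot + morning-news A + prime-drama break + late-talk slot + sports pregame + kids-block spot, 195 s, 804.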